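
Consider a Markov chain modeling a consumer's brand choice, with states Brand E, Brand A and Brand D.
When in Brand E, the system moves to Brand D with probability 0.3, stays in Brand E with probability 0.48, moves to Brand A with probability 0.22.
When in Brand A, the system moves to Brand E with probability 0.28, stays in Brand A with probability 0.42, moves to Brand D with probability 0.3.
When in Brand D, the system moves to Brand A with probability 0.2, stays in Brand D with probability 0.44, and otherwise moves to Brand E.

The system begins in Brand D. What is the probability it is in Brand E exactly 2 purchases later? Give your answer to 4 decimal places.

Sum over the intermediate state after 1 purchase:
P = P(Brand D→Brand E)·P(Brand E→Brand E) + P(Brand D→Brand A)·P(Brand A→Brand E) + P(Brand D→Brand D)·P(Brand D→Brand E)
  = 0.36×0.48 + 0.2×0.28 + 0.44×0.36
  = 0.1728 + 0.0560 + 0.1584 = 0.3872

0.3872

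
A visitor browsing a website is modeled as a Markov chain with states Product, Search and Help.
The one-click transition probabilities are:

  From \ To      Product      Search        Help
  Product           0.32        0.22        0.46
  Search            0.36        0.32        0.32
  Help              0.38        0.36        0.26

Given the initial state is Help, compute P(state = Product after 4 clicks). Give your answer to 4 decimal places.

Propagate the distribution vector 4 clicks from Help.
After 0 clicks: (0.0000, 0.0000, 1.0000)
After 1 click: (0.3800, 0.3600, 0.2600)
After 2 clicks: (0.3500, 0.2924, 0.3576)
After 3 clicks: (0.3532, 0.2993, 0.3475)
After 4 clicks: (0.3528, 0.2986, 0.3486)
P(in Product after 4 clicks) = 0.3528

0.3528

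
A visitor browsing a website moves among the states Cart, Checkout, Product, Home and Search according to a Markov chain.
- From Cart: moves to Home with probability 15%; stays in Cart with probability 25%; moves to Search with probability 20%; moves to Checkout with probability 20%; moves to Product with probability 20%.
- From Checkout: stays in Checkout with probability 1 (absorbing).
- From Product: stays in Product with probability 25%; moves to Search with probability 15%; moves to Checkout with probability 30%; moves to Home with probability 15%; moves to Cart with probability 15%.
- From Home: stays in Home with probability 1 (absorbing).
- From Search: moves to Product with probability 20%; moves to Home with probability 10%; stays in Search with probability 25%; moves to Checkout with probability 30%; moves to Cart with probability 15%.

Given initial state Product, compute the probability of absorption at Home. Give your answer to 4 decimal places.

Let h(s) be the probability of absorption at Home starting from transient state s. Then h(Home) = 1 and h(Checkout) = 0. By first-step analysis:
h(Cart) = 0.25·h(Cart) + 0.2·0 + 0.2·h(Product) + 0.15·1 + 0.2·h(Search)
h(Product) = 0.15·h(Cart) + 0.3·0 + 0.25·h(Product) + 0.15·1 + 0.15·h(Search)
h(Search) = 0.15·h(Cart) + 0.3·0 + 0.2·h(Product) + 0.1·1 + 0.25·h(Search)
Solving: h(Cart) = 0.3675, h(Product) = 0.3326, h(Search) = 0.2955.
Starting from Product, the probability is 0.3326.

0.3326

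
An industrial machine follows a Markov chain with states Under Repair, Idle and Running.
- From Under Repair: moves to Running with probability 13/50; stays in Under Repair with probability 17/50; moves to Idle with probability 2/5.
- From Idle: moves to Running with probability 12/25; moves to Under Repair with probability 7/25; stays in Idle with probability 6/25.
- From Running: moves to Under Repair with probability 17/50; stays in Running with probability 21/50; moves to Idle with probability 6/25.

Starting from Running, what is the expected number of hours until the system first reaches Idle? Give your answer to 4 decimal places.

Let t(s) be the expected number of hours to first reach Idle from state s, with t(Idle) = 0. Conditioning on the first hour:
t(Under Repair) = 1 + 0.34·t(Under Repair) + 0.26·t(Running)
t(Running) = 1 + 0.34·t(Under Repair) + 0.42·t(Running)
Solving: t(Under Repair) = 2.8533, t(Running) = 3.3967.
Expected hours from Running to Idle: 3.3967.

3.3967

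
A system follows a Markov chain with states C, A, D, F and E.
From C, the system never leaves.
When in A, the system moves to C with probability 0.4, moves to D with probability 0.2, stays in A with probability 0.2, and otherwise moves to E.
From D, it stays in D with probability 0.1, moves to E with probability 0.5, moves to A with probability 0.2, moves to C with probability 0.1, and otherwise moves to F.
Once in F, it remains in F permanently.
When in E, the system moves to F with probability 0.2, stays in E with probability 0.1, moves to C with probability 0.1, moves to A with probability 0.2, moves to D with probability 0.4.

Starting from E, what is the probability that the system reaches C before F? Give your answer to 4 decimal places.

0.5474

Let h(s) be the probability of absorption at C starting from transient state s. Then h(C) = 1 and h(F) = 0. By first-step analysis:
h(A) = 0.4·1 + 0.2·h(A) + 0.2·h(D) + 0.2·h(E)
h(D) = 0.1·1 + 0.2·h(A) + 0.1·h(D) + 0.1·0 + 0.5·h(E)
h(E) = 0.1·1 + 0.2·h(A) + 0.4·h(D) + 0.2·0 + 0.1·h(E)
Solving: h(A) = 0.7842, h(D) = 0.5895, h(E) = 0.5474.
Starting from E, the probability is 0.5474.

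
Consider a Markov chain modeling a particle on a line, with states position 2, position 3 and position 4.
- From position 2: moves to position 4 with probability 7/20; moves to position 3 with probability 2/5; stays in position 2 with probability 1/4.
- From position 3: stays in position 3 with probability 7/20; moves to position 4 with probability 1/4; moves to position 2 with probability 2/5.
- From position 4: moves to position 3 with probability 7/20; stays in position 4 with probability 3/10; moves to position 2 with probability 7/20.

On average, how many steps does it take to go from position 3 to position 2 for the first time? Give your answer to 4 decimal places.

Let t(s) be the expected number of steps to first reach position 2 from state s, with t(position 2) = 0. Conditioning on the first step:
t(position 3) = 1 + 0.35·t(position 3) + 0.25·t(position 4)
t(position 4) = 1 + 0.35·t(position 3) + 0.3·t(position 4)
Solving: t(position 3) = 2.5850, t(position 4) = 2.7211.
Expected steps from position 3 to position 2: 2.5850.

2.5850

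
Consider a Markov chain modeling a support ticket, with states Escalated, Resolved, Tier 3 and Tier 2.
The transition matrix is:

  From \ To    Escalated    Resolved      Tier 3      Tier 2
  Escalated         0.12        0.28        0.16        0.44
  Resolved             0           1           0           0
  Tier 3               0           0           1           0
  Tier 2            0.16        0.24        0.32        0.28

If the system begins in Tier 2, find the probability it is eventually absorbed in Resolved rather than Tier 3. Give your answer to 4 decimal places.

0.4545

Let h(s) be the probability of absorption at Resolved starting from transient state s. Then h(Resolved) = 1 and h(Tier 3) = 0. By first-step analysis:
h(Escalated) = 0.12·h(Escalated) + 0.28·1 + 0.16·0 + 0.44·h(Tier 2)
h(Tier 2) = 0.16·h(Escalated) + 0.24·1 + 0.32·0 + 0.28·h(Tier 2)
Solving: h(Escalated) = 0.5455, h(Tier 2) = 0.4545.
Starting from Tier 2, the probability is 0.4545.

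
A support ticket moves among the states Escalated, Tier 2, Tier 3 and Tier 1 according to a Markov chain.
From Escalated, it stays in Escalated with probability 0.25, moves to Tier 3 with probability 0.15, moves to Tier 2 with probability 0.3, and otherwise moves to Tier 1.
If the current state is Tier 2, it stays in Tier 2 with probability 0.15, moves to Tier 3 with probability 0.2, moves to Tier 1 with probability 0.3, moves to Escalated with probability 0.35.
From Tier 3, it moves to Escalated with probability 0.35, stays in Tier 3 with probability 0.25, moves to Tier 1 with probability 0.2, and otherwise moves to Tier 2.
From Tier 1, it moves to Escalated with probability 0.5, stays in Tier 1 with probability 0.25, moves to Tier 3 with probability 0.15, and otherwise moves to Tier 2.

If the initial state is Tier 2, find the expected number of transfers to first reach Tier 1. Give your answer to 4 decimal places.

Let t(s) be the expected number of transfers to first reach Tier 1 from state s, with t(Tier 1) = 0. Conditioning on the first transfer:
t(Escalated) = 1 + 0.25·t(Escalated) + 0.3·t(Tier 2) + 0.15·t(Tier 3)
t(Tier 2) = 1 + 0.35·t(Escalated) + 0.15·t(Tier 2) + 0.2·t(Tier 3)
t(Tier 3) = 1 + 0.35·t(Escalated) + 0.2·t(Tier 2) + 0.25·t(Tier 3)
Solving: t(Escalated) = 3.5465, t(Tier 2) = 3.5635, t(Tier 3) = 3.9386.
Expected transfers from Tier 2 to Tier 1: 3.5635.

3.5635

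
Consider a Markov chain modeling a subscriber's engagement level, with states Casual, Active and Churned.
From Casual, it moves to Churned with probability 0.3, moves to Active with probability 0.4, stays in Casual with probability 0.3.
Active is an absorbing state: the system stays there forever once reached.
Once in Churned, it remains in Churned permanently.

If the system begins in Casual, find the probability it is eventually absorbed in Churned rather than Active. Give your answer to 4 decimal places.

0.4286

Let h(s) be the probability of absorption at Churned starting from transient state s. Then h(Churned) = 1 and h(Active) = 0. By first-step analysis:
h(Casual) = 0.3·h(Casual) + 0.4·0 + 0.3·1
Solving: h(Casual) = 0.4286.
Starting from Casual, the probability is 0.4286.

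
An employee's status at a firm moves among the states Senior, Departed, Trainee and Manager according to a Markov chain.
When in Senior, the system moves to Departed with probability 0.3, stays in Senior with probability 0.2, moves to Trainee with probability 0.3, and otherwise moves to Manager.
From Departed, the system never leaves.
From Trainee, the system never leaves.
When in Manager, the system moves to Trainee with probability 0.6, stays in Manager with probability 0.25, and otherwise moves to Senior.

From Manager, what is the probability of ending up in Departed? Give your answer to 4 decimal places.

Let h(s) be the probability of absorption at Departed starting from transient state s. Then h(Departed) = 1 and h(Trainee) = 0. By first-step analysis:
h(Senior) = 0.2·h(Senior) + 0.3·1 + 0.3·0 + 0.2·h(Manager)
h(Manager) = 0.15·h(Senior) + 0.6·0 + 0.25·h(Manager)
Solving: h(Senior) = 0.3947, h(Manager) = 0.0789.
Starting from Manager, the probability is 0.0789.

0.0789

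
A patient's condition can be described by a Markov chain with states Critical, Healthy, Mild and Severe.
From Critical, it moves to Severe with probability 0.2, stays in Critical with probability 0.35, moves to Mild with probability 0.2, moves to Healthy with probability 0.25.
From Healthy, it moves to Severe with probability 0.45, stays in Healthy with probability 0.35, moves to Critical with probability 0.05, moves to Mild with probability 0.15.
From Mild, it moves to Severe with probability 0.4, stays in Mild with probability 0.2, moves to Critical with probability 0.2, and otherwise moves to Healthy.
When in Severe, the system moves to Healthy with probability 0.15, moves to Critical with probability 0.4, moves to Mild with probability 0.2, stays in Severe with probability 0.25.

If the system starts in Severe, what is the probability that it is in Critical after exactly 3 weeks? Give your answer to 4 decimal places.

Propagate the distribution vector 3 weeks from Severe.
After 0 weeks: (0.0000, 0.0000, 0.0000, 1.0000)
After 1 week: (0.4000, 0.1500, 0.2000, 0.2500)
After 2 weeks: (0.2875, 0.2300, 0.1925, 0.2900)
After 3 weeks: (0.2666, 0.2344, 0.1885, 0.3105)
P(in Critical after 3 weeks) = 0.2666

0.2666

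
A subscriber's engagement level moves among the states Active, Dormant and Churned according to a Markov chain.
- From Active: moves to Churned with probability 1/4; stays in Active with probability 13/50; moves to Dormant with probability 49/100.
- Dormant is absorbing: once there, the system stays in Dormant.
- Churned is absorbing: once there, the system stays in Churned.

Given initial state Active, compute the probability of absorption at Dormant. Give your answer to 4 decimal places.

0.6622

Let h(s) be the probability of absorption at Dormant starting from transient state s. Then h(Dormant) = 1 and h(Churned) = 0. By first-step analysis:
h(Active) = 0.26·h(Active) + 0.49·1 + 0.25·0
Solving: h(Active) = 0.6622.
Starting from Active, the probability is 0.6622.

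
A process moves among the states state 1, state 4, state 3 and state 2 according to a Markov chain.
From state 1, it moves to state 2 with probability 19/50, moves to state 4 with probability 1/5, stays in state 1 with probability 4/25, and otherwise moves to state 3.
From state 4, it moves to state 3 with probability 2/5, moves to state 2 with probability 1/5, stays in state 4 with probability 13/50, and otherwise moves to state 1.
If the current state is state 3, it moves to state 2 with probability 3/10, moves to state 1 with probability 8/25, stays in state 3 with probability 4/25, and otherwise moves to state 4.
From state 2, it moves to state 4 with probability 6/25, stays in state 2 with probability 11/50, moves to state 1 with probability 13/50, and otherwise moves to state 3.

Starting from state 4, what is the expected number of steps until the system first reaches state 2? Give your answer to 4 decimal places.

3.7642

Let t(s) be the expected number of steps to first reach state 2 from state s, with t(state 2) = 0. Conditioning on the first step:
t(state 1) = 1 + 0.16·t(state 1) + 0.2·t(state 4) + 0.26·t(state 3)
t(state 4) = 1 + 0.14·t(state 1) + 0.26·t(state 4) + 0.4·t(state 3)
t(state 3) = 1 + 0.32·t(state 1) + 0.22·t(state 4) + 0.16·t(state 3)
Solving: t(state 1) = 3.1293, t(state 4) = 3.7642, t(state 3) = 3.3685.
Expected steps from state 4 to state 2: 3.7642.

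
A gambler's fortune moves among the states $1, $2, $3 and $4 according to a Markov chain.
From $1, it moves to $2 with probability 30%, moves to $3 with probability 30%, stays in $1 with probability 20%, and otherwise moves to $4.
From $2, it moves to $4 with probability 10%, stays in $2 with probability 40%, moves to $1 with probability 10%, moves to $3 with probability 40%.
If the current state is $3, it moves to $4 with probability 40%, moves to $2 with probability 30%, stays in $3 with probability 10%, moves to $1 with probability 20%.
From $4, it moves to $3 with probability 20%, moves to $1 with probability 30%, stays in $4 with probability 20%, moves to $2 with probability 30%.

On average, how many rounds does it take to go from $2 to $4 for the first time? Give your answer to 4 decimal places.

4.9167

Let t(s) be the expected number of rounds to first reach $4 from state s, with t($4) = 0. Conditioning on the first round:
t($1) = 1 + 0.2·t($1) + 0.3·t($2) + 0.3·t($3)
t($2) = 1 + 0.1·t($1) + 0.4·t($2) + 0.4·t($3)
t($3) = 1 + 0.2·t($1) + 0.3·t($2) + 0.1·t($3)
Solving: t($1) = 4.5000, t($2) = 4.9167, t($3) = 3.7500.
Expected rounds from $2 to $4: 4.9167.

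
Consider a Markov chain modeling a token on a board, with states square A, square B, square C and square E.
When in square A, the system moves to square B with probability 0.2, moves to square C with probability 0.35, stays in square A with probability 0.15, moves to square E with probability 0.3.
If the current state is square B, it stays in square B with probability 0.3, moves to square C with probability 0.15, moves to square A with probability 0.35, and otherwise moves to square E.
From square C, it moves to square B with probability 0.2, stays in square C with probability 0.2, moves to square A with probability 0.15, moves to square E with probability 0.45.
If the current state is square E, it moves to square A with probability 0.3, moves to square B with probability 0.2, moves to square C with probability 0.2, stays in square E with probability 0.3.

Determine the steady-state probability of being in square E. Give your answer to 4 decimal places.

Let the stationary distribution be π with π = πP and π_1 + π_2 + π_3 + π_4 = 1.
π_1 = 0.15·π_1 + 0.35·π_2 + 0.15·π_3 + 0.3·π_4
π_2 = 0.2·π_1 + 0.3·π_2 + 0.2·π_3 + 0.2·π_4
π_3 = 0.35·π_1 + 0.15·π_2 + 0.2·π_3 + 0.2·π_4
Solving with the normalization constraint gives π = (0.2412, 0.2222, 0.2251, 0.3115).
So the stationary probability of square E is 0.3115.

0.3115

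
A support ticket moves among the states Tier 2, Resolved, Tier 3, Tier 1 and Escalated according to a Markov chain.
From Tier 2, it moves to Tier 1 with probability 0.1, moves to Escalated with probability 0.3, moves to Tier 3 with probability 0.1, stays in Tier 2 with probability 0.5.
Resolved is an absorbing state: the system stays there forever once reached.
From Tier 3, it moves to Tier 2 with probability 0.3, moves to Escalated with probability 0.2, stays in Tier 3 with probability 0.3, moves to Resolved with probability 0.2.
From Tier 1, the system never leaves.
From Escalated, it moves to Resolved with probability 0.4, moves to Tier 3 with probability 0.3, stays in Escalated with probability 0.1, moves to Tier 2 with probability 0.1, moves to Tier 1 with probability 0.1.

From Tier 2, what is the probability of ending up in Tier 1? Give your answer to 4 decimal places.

Let h(s) be the probability of absorption at Tier 1 starting from transient state s. Then h(Tier 1) = 1 and h(Resolved) = 0. By first-step analysis:
h(Tier 2) = 0.5·h(Tier 2) + 0.1·h(Tier 3) + 0.1·1 + 0.3·h(Escalated)
h(Tier 3) = 0.3·h(Tier 2) + 0.2·0 + 0.3·h(Tier 3) + 0.2·h(Escalated)
h(Escalated) = 0.1·h(Tier 2) + 0.4·0 + 0.3·h(Tier 3) + 0.1·1 + 0.1·h(Escalated)
Solving: h(Tier 2) = 0.3846, h(Tier 3) = 0.2308, h(Escalated) = 0.2308.
Starting from Tier 2, the probability is 0.3846.

0.3846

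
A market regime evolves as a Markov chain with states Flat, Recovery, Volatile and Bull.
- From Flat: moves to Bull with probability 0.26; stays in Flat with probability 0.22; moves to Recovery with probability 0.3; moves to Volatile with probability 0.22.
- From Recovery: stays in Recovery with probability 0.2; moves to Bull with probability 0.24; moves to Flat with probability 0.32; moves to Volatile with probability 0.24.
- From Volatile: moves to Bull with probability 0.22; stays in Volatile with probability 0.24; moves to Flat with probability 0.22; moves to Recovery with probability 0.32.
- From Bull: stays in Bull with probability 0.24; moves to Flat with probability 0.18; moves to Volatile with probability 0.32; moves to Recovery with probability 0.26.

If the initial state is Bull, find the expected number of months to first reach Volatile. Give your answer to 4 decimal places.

3.6069

Let t(s) be the expected number of months to first reach Volatile from state s, with t(Volatile) = 0. Conditioning on the first month:
t(Flat) = 1 + 0.22·t(Flat) + 0.3·t(Recovery) + 0.26·t(Bull)
t(Recovery) = 1 + 0.32·t(Flat) + 0.2·t(Recovery) + 0.24·t(Bull)
t(Bull) = 1 + 0.18·t(Flat) + 0.26·t(Recovery) + 0.24·t(Bull)
Solving: t(Flat) = 3.9961, t(Recovery) = 3.9305, t(Bull) = 3.6069.
Expected months from Bull to Volatile: 3.6069.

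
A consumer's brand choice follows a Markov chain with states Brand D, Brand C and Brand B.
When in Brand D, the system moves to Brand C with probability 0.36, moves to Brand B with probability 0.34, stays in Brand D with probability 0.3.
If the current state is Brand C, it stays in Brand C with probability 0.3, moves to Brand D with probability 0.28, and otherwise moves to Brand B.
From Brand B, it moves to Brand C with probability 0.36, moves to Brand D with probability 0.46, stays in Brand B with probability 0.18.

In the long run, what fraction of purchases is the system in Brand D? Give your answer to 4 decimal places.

Let the stationary distribution be π with π = πP and π_1 + π_2 + π_3 = 1.
π_1 = 0.3·π_1 + 0.28·π_2 + 0.46·π_3
π_2 = 0.36·π_1 + 0.3·π_2 + 0.36·π_3
Solving with the normalization constraint gives π = (0.3439, 0.3396, 0.3165).
So the stationary probability of Brand D is 0.3439.

0.3439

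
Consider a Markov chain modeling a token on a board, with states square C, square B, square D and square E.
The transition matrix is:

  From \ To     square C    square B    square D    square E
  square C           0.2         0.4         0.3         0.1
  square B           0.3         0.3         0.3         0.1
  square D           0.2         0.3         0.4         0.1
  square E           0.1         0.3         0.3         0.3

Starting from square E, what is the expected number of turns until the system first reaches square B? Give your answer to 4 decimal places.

Let t(s) be the expected number of turns to first reach square B from state s, with t(square B) = 0. Conditioning on the first turn:
t(square C) = 1 + 0.2·t(square C) + 0.3·t(square D) + 0.1·t(square E)
t(square D) = 1 + 0.2·t(square C) + 0.4·t(square D) + 0.1·t(square E)
t(square E) = 1 + 0.1·t(square C) + 0.3·t(square D) + 0.3·t(square E)
Solving: t(square C) = 2.8235, t(square D) = 3.1373, t(square E) = 3.1765.
Expected turns from square E to square B: 3.1765.

3.1765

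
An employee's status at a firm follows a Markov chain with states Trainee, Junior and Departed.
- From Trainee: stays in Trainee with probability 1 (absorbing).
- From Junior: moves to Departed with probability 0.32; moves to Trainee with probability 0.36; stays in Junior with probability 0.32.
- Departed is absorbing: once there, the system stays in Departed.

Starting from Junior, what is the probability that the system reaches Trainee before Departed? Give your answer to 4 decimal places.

Let h(s) be the probability of absorption at Trainee starting from transient state s. Then h(Trainee) = 1 and h(Departed) = 0. By first-step analysis:
h(Junior) = 0.36·1 + 0.32·h(Junior) + 0.32·0
Solving: h(Junior) = 0.5294.
Starting from Junior, the probability is 0.5294.

0.5294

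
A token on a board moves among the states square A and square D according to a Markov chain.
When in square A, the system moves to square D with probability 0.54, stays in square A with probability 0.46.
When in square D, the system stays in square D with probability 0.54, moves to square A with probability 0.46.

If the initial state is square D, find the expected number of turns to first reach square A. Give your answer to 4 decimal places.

Let t(s) be the expected number of turns to first reach square A from state s, with t(square A) = 0. Conditioning on the first turn:
t(square D) = 1 + 0.54·t(square D)
Solving: t(square D) = 2.1739.
Expected turns from square D to square A: 2.1739.

2.1739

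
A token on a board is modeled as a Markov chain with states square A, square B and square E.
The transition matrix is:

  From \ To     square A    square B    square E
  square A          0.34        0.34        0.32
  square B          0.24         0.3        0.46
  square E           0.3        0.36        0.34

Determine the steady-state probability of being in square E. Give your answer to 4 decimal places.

Let the stationary distribution be π with π = πP and π_1 + π_2 + π_3 = 1.
π_1 = 0.34·π_1 + 0.24·π_2 + 0.3·π_3
π_2 = 0.34·π_1 + 0.3·π_2 + 0.36·π_3
Solving with the normalization constraint gives π = (0.2916, 0.3341, 0.3743).
So the stationary probability of square E is 0.3743.

0.3743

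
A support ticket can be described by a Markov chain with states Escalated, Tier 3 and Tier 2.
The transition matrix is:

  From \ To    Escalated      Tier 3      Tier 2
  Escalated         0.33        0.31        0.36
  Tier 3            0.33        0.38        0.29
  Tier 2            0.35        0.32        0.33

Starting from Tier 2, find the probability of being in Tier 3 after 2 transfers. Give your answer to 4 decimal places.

Sum over the intermediate state after 1 transfer:
P = P(Tier 2→Escalated)·P(Escalated→Tier 3) + P(Tier 2→Tier 3)·P(Tier 3→Tier 3) + P(Tier 2→Tier 2)·P(Tier 2→Tier 3)
  = 0.35×0.31 + 0.32×0.38 + 0.33×0.32
  = 0.1085 + 0.1216 + 0.1056 = 0.3357

0.3357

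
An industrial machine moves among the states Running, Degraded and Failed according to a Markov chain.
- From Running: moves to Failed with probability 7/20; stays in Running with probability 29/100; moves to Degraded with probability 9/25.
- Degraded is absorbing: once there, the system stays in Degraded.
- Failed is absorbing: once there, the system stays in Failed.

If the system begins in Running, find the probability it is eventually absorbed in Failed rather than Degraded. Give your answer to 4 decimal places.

Let h(s) be the probability of absorption at Failed starting from transient state s. Then h(Failed) = 1 and h(Degraded) = 0. By first-step analysis:
h(Running) = 0.29·h(Running) + 0.36·0 + 0.35·1
Solving: h(Running) = 0.4930.
Starting from Running, the probability is 0.4930.

0.4930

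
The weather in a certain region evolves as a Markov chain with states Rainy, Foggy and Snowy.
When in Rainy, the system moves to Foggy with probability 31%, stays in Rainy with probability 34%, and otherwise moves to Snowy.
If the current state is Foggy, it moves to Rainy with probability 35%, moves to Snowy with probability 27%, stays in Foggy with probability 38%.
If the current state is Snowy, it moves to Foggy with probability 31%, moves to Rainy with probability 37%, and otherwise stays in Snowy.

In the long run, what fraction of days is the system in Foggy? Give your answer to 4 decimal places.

0.3333

Let the stationary distribution be π with π = πP and π_1 + π_2 + π_3 = 1.
π_1 = 0.34·π_1 + 0.35·π_2 + 0.37·π_3
π_2 = 0.31·π_1 + 0.38·π_2 + 0.31·π_3
Solving with the normalization constraint gives π = (0.3528, 0.3333, 0.3139).
So the stationary probability of Foggy is 0.3333.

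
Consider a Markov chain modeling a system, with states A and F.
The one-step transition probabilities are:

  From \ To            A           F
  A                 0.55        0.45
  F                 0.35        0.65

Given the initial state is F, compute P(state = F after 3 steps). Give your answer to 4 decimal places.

0.5660

Propagate the distribution vector 3 steps from F.
After 0 steps: (0.0000, 1.0000)
After 1 step: (0.3500, 0.6500)
After 2 steps: (0.4200, 0.5800)
After 3 steps: (0.4340, 0.5660)
P(in F after 3 steps) = 0.5660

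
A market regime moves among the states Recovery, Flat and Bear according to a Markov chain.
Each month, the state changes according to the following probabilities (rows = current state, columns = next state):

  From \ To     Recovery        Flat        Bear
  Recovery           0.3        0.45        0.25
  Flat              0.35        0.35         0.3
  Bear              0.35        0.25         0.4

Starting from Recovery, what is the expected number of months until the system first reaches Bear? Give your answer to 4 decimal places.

3.6975

Let t(s) be the expected number of months to first reach Bear from state s, with t(Bear) = 0. Conditioning on the first month:
t(Recovery) = 1 + 0.3·t(Recovery) + 0.45·t(Flat)
t(Flat) = 1 + 0.35·t(Recovery) + 0.35·t(Flat)
Solving: t(Recovery) = 3.6975, t(Flat) = 3.5294.
Expected months from Recovery to Bear: 3.6975.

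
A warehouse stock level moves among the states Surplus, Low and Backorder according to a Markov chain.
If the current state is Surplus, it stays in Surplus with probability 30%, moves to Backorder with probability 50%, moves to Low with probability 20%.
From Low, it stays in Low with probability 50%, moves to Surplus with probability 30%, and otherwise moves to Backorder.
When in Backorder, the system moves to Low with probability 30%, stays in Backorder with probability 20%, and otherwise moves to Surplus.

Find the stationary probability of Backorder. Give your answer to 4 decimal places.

Let the stationary distribution be π with π = πP and π_1 + π_2 + π_3 = 1.
π_1 = 0.3·π_1 + 0.3·π_2 + 0.5·π_3
π_2 = 0.2·π_1 + 0.5·π_2 + 0.3·π_3
Solving with the normalization constraint gives π = (0.3617, 0.3298, 0.3085).
So the stationary probability of Backorder is 0.3085.

0.3085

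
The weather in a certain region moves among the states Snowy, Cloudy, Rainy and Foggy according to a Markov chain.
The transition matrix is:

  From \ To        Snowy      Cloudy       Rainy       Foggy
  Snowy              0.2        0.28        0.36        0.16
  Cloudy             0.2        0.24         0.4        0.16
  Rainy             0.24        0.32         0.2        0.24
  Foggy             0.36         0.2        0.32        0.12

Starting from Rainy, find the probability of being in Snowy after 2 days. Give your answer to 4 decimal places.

Propagate the distribution vector 2 days from Rainy.
After 0 days: (0.0000, 0.0000, 1.0000, 0.0000)
After 1 day: (0.2400, 0.3200, 0.2000, 0.2400)
After 2 days: (0.2464, 0.2560, 0.3312, 0.1664)
P(in Snowy after 2 days) = 0.2464

0.2464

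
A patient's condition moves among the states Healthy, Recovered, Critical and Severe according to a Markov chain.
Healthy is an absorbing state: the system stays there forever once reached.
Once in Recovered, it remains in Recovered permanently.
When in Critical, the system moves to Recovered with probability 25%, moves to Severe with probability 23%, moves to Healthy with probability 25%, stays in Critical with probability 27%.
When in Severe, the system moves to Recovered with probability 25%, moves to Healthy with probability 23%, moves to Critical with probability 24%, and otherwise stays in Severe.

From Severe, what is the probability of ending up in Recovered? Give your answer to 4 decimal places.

0.5155

Let h(s) be the probability of absorption at Recovered starting from transient state s. Then h(Recovered) = 1 and h(Healthy) = 0. By first-step analysis:
h(Critical) = 0.25·0 + 0.25·1 + 0.27·h(Critical) + 0.23·h(Severe)
h(Severe) = 0.23·0 + 0.25·1 + 0.24·h(Critical) + 0.28·h(Severe)
Solving: h(Critical) = 0.5049, h(Severe) = 0.5155.
Starting from Severe, the probability is 0.5155.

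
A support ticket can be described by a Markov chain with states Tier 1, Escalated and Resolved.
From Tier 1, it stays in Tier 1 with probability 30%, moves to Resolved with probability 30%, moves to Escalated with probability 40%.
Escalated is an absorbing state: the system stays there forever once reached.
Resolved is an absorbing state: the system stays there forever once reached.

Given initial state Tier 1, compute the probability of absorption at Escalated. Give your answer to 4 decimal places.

0.5714

Let h(s) be the probability of absorption at Escalated starting from transient state s. Then h(Escalated) = 1 and h(Resolved) = 0. By first-step analysis:
h(Tier 1) = 0.3·h(Tier 1) + 0.4·1 + 0.3·0
Solving: h(Tier 1) = 0.5714.
Starting from Tier 1, the probability is 0.5714.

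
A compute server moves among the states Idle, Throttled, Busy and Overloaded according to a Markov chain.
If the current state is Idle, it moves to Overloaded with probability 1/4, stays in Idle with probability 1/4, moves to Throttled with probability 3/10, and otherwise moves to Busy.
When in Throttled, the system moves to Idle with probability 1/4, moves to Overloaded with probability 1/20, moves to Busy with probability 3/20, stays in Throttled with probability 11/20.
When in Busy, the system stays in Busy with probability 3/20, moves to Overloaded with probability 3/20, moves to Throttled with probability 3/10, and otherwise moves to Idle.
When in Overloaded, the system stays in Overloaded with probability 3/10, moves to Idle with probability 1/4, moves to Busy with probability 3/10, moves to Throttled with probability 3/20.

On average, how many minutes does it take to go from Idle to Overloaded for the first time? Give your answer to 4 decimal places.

6.5421

Let t(s) be the expected number of minutes to first reach Overloaded from state s, with t(Overloaded) = 0. Conditioning on the first minute:
t(Idle) = 1 + 0.25·t(Idle) + 0.3·t(Throttled) + 0.2·t(Busy)
t(Throttled) = 1 + 0.25·t(Idle) + 0.55·t(Throttled) + 0.15·t(Busy)
t(Busy) = 1 + 0.4·t(Idle) + 0.3·t(Throttled) + 0.15·t(Busy)
Solving: t(Idle) = 6.5421, t(Throttled) = 8.2451, t(Busy) = 7.1651.
Expected minutes from Idle to Overloaded: 6.5421.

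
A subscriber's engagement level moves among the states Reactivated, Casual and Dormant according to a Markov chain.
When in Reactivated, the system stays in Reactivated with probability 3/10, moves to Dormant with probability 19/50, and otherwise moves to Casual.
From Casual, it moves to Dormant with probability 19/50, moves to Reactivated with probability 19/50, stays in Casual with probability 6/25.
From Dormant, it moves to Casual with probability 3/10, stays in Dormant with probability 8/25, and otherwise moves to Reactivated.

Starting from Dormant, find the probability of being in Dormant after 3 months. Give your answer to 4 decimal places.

Propagate the distribution vector 3 months from Dormant.
After 0 months: (0.0000, 0.0000, 1.0000)
After 1 month: (0.3800, 0.3000, 0.3200)
After 2 months: (0.3496, 0.2896, 0.3608)
After 3 months: (0.3520, 0.2896, 0.3584)
P(in Dormant after 3 months) = 0.3584

0.3584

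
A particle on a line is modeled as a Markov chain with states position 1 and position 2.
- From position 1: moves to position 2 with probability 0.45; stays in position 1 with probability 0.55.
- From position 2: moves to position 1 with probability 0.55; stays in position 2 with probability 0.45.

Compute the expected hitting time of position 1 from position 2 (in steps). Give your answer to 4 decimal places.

1.8182

Let t(s) be the expected number of steps to first reach position 1 from state s, with t(position 1) = 0. Conditioning on the first step:
t(position 2) = 1 + 0.45·t(position 2)
Solving: t(position 2) = 1.8182.
Expected steps from position 2 to position 1: 1.8182.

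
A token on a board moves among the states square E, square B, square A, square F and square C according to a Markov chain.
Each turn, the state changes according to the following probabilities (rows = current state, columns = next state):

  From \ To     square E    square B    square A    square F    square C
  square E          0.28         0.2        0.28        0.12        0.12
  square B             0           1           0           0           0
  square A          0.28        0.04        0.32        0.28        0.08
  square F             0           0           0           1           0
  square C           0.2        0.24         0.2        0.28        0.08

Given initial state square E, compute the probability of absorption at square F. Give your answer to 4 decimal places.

0.5339

Let h(s) be the probability of absorption at square F starting from transient state s. Then h(square F) = 1 and h(square B) = 0. By first-step analysis:
h(square E) = 0.28·h(square E) + 0.2·0 + 0.28·h(square A) + 0.12·1 + 0.12·h(square C)
h(square A) = 0.28·h(square E) + 0.04·0 + 0.32·h(square A) + 0.28·1 + 0.08·h(square C)
h(square C) = 0.2·h(square E) + 0.24·0 + 0.2·h(square A) + 0.28·1 + 0.08·h(square C)
Solving: h(square E) = 0.5339, h(square A) = 0.6989, h(square C) = 0.5723.
Starting from square E, the probability is 0.5339.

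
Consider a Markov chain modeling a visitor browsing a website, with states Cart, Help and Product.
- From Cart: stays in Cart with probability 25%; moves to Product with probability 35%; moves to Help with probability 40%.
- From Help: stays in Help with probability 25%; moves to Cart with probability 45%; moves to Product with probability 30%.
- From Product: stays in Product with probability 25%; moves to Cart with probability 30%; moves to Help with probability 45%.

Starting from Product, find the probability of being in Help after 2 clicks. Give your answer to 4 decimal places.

Sum over the intermediate state after 1 click:
P = P(Product→Cart)·P(Cart→Help) + P(Product→Help)·P(Help→Help) + P(Product→Product)·P(Product→Help)
  = 0.3×0.4 + 0.45×0.25 + 0.25×0.45
  = 0.1200 + 0.1125 + 0.1125 = 0.3450

0.3450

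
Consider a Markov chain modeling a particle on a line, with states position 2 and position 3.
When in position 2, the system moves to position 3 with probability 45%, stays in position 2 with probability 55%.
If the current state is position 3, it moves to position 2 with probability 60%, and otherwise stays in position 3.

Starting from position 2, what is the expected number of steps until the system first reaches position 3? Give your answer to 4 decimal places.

2.2222

Let t(s) be the expected number of steps to first reach position 3 from state s, with t(position 3) = 0. Conditioning on the first step:
t(position 2) = 1 + 0.55·t(position 2)
Solving: t(position 2) = 2.2222.
Expected steps from position 2 to position 3: 2.2222.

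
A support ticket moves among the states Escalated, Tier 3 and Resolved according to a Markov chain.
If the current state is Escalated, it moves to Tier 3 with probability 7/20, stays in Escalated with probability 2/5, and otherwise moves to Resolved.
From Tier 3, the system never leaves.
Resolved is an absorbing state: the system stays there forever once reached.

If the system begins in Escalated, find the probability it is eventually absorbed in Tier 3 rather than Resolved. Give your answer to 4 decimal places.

0.5833

Let h(s) be the probability of absorption at Tier 3 starting from transient state s. Then h(Tier 3) = 1 and h(Resolved) = 0. By first-step analysis:
h(Escalated) = 0.4·h(Escalated) + 0.35·1 + 0.25·0
Solving: h(Escalated) = 0.5833.
Starting from Escalated, the probability is 0.5833.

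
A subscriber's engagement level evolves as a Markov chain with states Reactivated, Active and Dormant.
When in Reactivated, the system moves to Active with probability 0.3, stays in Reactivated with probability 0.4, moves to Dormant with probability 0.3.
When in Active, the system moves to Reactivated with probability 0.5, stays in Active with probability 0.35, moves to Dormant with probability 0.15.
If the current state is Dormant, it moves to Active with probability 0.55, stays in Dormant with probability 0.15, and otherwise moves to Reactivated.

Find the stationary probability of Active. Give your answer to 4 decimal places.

0.3717

Let the stationary distribution be π with π = πP and π_1 + π_2 + π_3 = 1.
π_1 = 0.4·π_1 + 0.5·π_2 + 0.3·π_3
π_2 = 0.3·π_1 + 0.35·π_2 + 0.55·π_3
Solving with the normalization constraint gives π = (0.4159, 0.3717, 0.2124).
So the stationary probability of Active is 0.3717.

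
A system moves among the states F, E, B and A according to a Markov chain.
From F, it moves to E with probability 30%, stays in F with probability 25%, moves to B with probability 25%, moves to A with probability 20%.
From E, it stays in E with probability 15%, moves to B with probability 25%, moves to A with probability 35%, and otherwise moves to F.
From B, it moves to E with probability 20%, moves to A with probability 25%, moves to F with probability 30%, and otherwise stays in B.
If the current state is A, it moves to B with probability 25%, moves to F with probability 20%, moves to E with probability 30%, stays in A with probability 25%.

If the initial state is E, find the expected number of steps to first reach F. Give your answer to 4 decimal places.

4.0367

Let t(s) be the expected number of steps to first reach F from state s, with t(F) = 0. Conditioning on the first step:
t(E) = 1 + 0.15·t(E) + 0.25·t(B) + 0.35·t(A)
t(B) = 1 + 0.2·t(E) + 0.25·t(B) + 0.25·t(A)
t(A) = 1 + 0.3·t(E) + 0.25·t(B) + 0.25·t(A)
Solving: t(E) = 4.0367, t(B) = 3.8165, t(A) = 4.2202.
Expected steps from E to F: 4.0367.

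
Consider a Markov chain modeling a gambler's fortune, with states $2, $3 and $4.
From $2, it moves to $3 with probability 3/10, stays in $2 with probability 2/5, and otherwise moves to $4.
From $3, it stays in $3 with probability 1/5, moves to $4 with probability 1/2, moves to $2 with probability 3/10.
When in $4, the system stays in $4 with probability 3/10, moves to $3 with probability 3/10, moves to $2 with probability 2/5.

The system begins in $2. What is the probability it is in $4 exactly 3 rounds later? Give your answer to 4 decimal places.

0.3540

Propagate the distribution vector 3 rounds from $2.
After 0 rounds: (1.0000, 0.0000, 0.0000)
After 1 round: (0.4000, 0.3000, 0.3000)
After 2 rounds: (0.3700, 0.2700, 0.3600)
After 3 rounds: (0.3730, 0.2730, 0.3540)
P(in $4 after 3 rounds) = 0.3540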